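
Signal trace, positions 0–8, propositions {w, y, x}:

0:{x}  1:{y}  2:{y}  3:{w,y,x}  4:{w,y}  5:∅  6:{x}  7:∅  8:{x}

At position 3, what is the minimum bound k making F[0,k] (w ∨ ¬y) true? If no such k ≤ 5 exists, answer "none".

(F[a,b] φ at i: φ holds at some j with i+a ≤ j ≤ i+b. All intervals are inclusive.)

0

Scan j = 3,4,… for (w ∨ ¬y):
  j=3: holds
First hit at j=3, so smallest k = 3-3 = 0.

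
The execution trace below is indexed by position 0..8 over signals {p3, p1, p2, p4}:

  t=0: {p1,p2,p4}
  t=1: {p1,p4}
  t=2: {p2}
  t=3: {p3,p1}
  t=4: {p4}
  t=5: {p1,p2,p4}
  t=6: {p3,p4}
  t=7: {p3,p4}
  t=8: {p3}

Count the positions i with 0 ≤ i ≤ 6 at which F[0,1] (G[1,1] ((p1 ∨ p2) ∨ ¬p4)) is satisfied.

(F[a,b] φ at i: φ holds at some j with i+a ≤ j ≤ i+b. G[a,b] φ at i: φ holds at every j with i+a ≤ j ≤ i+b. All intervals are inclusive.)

6

Evaluate at each i in [0,6]:
  i=0: ✓ (witness j=0)
  i=1: ✓ (witness j=1)
  i=2: ✓ (witness j=2)
  i=3: ✓ (witness j=4)
  i=4: ✓ (witness j=4)
  i=5: ✗ (none in [5,6])
  i=6: ✓ (witness j=7)
Positions where it holds: {0, 1, 2, 3, 4, 6} → 6.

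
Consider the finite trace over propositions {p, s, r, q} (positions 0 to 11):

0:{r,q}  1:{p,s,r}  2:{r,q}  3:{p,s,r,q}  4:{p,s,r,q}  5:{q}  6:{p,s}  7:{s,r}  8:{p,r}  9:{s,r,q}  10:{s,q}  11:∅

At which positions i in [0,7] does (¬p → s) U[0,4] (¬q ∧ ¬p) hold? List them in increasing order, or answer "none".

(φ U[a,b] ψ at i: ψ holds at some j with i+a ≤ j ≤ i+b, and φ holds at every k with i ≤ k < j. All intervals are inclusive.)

Evaluate at each i in [0,7]:
  i=0: ✗ (no rhs in [0,4])
  i=1: ✗ (no rhs in [1,5])
  i=2: ✗ (no rhs in [2,6])
  i=3: ✗ (lhs fails at k=5 before rhs at j=7)
  i=4: ✗ (lhs fails at k=5 before rhs at j=7)
  i=5: ✗ (lhs fails at k=5 before rhs at j=7)
  i=6: ✓ (rhs at j=7; lhs holds on [6,6])
  i=7: ✓ (rhs at j=7)

6, 7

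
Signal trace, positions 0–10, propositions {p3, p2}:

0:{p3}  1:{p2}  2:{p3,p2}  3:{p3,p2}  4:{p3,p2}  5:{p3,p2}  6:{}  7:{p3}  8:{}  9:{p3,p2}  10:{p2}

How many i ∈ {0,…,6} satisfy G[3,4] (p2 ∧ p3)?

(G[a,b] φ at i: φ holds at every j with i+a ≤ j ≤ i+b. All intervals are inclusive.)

2

Evaluate at each i in [0,6]:
  i=0: ✓ (all of [3,4])
  i=1: ✓ (all of [4,5])
  i=2: ✗ (fails at j=6)
  i=3: ✗ (fails at j=6)
  i=4: ✗ (fails at j=7)
  i=5: ✗ (fails at j=8)
  i=6: ✗ (fails at j=10)
Positions where it holds: {0, 1} → 2.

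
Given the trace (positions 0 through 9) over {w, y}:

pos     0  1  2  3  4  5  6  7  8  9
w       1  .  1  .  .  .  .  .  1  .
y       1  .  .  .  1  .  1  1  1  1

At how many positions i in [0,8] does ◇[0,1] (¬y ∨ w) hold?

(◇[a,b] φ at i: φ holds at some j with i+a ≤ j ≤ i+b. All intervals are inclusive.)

8

Evaluate at each i in [0,8]:
  i=0: ✓ (witness j=0)
  i=1: ✓ (witness j=1)
  i=2: ✓ (witness j=2)
  i=3: ✓ (witness j=3)
  i=4: ✓ (witness j=5)
  i=5: ✓ (witness j=5)
  i=6: ✗ (none in [6,7])
  i=7: ✓ (witness j=8)
  i=8: ✓ (witness j=8)
Positions where it holds: {0, 1, 2, 3, 4, 5, 7, 8} → 8.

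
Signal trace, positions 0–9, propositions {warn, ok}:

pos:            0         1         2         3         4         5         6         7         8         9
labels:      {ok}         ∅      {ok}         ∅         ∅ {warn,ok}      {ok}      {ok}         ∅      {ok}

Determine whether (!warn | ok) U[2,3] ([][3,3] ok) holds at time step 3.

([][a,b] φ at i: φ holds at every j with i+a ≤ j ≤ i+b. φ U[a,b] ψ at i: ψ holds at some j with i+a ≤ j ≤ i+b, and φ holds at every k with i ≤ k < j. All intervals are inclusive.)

Need some j in [5,6] with [][3,3] ok, and (!warn | ok) at every k in [3,j-1].
  j=5: [][3,3] ok — fails at 8.
  j=6: [][3,3] ok holds; (!warn | ok) holds at every k in [3,5] → satisfied.

Yes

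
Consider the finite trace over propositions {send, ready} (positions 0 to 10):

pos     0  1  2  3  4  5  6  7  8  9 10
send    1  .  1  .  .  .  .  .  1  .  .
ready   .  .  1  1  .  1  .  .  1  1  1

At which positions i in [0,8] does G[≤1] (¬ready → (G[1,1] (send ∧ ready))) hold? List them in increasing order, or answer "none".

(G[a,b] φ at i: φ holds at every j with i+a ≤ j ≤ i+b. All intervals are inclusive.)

Evaluate at each i in [0,8]:
  i=0: ✗ (fails at j=0)
  i=1: ✓ (all of [1,2])
  i=2: ✓ (all of [2,3])
  i=3: ✗ (fails at j=4)
  i=4: ✗ (fails at j=4)
  i=5: ✗ (fails at j=6)
  i=6: ✗ (fails at j=6)
  i=7: ✓ (all of [7,8])
  i=8: ✓ (all of [8,9])

1, 2, 7, 8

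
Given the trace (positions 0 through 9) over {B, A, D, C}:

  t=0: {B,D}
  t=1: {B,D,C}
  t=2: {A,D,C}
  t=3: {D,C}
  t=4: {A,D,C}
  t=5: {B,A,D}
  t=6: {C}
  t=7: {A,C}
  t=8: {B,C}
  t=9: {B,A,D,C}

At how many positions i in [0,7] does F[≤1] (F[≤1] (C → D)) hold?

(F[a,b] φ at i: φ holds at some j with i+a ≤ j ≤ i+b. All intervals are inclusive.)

Evaluate at each i in [0,7]:
  i=0: ✓ (witness j=0)
  i=1: ✓ (witness j=1)
  i=2: ✓ (witness j=2)
  i=3: ✓ (witness j=3)
  i=4: ✓ (witness j=4)
  i=5: ✓ (witness j=5)
  i=6: ✗ (none in [6,7])
  i=7: ✓ (witness j=8)
Positions where it holds: {0, 1, 2, 3, 4, 5, 7} → 7.

7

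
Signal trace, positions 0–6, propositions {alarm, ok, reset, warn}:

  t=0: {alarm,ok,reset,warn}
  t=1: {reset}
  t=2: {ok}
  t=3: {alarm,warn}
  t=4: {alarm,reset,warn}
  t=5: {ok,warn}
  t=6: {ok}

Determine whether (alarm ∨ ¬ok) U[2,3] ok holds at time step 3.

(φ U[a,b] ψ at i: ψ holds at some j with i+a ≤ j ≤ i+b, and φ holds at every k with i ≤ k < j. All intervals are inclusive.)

Holds

Need some j in [5,6] with ok, and (alarm ∨ ¬ok) at every k in [3,j-1].
  j=5: ok holds; (alarm ∨ ¬ok) holds at every k in [3,4] → satisfied.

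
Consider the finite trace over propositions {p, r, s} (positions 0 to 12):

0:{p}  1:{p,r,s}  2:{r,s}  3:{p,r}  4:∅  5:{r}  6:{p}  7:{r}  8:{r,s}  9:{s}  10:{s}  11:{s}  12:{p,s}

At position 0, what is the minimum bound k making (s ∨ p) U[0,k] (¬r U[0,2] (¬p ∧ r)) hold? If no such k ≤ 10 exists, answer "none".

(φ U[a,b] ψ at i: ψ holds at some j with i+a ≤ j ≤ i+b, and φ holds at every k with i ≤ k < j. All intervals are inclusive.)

2

Need earliest j ≥ 0 with (¬r U[0,2] (¬p ∧ r)), and (s ∨ p) at every k in [0,j-1].
  j=0: rhs fails.
  j=1: rhs fails.
  j=2: rhs holds; lhs holds on [0,1]. k = 2.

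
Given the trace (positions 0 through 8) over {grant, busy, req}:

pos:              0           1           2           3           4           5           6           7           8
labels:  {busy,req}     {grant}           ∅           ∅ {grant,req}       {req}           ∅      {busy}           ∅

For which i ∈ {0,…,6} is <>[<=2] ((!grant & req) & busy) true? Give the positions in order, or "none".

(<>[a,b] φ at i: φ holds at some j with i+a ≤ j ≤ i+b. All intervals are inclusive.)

Evaluate at each i in [0,6]:
  i=0: ✓ (witness j=0)
  i=1: ✗ (none in [1,3])
  i=2: ✗ (none in [2,4])
  i=3: ✗ (none in [3,5])
  i=4: ✗ (none in [4,6])
  i=5: ✗ (none in [5,7])
  i=6: ✗ (none in [6,8])

0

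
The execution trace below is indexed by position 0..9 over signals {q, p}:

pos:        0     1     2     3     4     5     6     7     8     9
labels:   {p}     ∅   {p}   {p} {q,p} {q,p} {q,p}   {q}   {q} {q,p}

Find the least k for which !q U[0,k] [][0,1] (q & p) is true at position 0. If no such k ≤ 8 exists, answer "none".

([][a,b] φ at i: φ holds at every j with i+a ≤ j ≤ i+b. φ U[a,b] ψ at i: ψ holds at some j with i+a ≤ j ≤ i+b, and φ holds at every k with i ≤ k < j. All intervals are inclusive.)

Need earliest j ≥ 0 with [][0,1] (q & p), and !q at every k in [0,j-1].
  j=0: rhs fails.
  j=1: rhs fails.
  j=2: rhs fails.
  j=3: rhs fails.
  j=4: rhs holds; lhs holds on [0,3]. k = 4.

4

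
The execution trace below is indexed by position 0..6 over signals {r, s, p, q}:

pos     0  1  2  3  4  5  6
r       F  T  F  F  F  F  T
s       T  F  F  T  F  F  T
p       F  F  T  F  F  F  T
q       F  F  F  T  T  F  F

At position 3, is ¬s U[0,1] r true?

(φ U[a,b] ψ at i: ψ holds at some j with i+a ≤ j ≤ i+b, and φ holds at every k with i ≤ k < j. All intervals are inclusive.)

Need some j in [3,4] with r, and ¬s at every k in [3,j-1].
  j=3: r false.
  j=4: r false.
No j in the window works → until fails.

No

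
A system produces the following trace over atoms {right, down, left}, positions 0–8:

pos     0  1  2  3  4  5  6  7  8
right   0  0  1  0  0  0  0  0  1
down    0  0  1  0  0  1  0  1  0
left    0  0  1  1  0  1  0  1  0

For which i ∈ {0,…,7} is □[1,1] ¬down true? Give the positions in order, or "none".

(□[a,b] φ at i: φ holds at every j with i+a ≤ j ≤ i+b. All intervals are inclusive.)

0, 2, 3, 5, 7

Evaluate at each i in [0,7]:
  i=0: ✓ (all of [1,1])
  i=1: ✗ (fails at j=2)
  i=2: ✓ (all of [3,3])
  i=3: ✓ (all of [4,4])
  i=4: ✗ (fails at j=5)
  i=5: ✓ (all of [6,6])
  i=6: ✗ (fails at j=7)
  i=7: ✓ (all of [8,8])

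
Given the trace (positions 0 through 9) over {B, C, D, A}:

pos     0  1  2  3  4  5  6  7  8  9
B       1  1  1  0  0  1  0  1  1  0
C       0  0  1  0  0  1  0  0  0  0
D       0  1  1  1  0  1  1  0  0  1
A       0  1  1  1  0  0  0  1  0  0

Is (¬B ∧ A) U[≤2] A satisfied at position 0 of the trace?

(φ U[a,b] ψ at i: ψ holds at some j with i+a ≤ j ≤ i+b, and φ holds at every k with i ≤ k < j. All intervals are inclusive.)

Need some j in [0,2] with A, and (¬B ∧ A) at every k in [0,j-1].
  j=0: A false.
  j=1: A holds, but (¬B ∧ A) fails at k=0 → not this j.
  j=2: A holds, but (¬B ∧ A) fails at k=0 → not this j.
No j in the window works → until fails.

No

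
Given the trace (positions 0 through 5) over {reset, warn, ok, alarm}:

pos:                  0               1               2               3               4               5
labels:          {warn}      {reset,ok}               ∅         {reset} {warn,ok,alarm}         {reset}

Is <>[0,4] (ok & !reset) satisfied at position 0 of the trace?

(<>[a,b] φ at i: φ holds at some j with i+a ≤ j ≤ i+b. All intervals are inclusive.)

True

Check (ok & !reset) at each j in [0,4]:
  j=0: false
  j=1: false
  j=2: false
  j=3: false
  j=4: true
Found at j=4 → formula holds.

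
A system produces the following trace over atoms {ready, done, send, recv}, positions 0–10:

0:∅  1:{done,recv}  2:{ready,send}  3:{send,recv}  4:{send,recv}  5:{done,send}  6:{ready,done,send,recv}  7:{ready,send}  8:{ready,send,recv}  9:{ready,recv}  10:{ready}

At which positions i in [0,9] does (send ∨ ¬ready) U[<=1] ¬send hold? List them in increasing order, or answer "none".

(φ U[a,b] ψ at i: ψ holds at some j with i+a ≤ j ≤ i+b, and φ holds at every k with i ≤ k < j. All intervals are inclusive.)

Evaluate at each i in [0,9]:
  i=0: ✓ (rhs at j=0)
  i=1: ✓ (rhs at j=1)
  i=2: ✗ (no rhs in [2,3])
  i=3: ✗ (no rhs in [3,4])
  i=4: ✗ (no rhs in [4,5])
  i=5: ✗ (no rhs in [5,6])
  i=6: ✗ (no rhs in [6,7])
  i=7: ✗ (no rhs in [7,8])
  i=8: ✓ (rhs at j=9; lhs holds on [8,8])
  i=9: ✓ (rhs at j=9)

0, 1, 8, 9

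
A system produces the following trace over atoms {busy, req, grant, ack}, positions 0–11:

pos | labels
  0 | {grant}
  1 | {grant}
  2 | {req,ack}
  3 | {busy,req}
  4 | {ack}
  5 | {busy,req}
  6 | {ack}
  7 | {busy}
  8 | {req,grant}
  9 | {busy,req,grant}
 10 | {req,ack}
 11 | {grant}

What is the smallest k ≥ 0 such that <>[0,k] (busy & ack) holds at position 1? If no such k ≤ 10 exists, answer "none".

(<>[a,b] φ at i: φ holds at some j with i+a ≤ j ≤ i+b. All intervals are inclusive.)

none

Scan j = 1,2,… for (busy & ack):
  j=1: fails
  j=2: fails
  j=3: fails
  j=4: fails
  j=5: fails
  j=6: fails
  j=7: fails
  j=8: fails
  j=9: fails
  j=10: fails
  j=11: fails
No j in [1,11] satisfies it → none.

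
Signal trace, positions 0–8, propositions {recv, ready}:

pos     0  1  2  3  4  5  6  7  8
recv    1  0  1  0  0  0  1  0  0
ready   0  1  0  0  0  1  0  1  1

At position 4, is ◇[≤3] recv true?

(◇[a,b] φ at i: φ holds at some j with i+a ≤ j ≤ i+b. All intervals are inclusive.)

Holds

Check recv at each j in [4,7]:
  j=4: false
  j=5: false
  j=6: true
  j=7: false
Found at j=6 → formula holds.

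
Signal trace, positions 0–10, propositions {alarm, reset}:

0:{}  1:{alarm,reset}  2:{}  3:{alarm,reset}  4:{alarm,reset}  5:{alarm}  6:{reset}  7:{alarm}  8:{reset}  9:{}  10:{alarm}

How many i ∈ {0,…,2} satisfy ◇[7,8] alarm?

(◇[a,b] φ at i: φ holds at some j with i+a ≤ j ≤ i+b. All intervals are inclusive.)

Evaluate at each i in [0,2]:
  i=0: ✓ (witness j=7)
  i=1: ✗ (none in [8,9])
  i=2: ✓ (witness j=10)
Positions where it holds: {0, 2} → 2.

2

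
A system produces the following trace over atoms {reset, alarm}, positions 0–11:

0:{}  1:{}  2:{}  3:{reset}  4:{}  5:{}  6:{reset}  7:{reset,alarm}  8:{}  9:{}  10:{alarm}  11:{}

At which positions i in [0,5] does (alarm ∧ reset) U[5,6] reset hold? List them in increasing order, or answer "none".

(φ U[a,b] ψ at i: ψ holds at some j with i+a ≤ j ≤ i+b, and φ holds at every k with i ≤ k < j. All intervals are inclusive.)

none

Evaluate at each i in [0,5]:
  i=0: ✗ (lhs fails at k=0 before rhs at j=6)
  i=1: ✗ (lhs fails at k=1 before rhs at j=6)
  i=2: ✗ (lhs fails at k=2 before rhs at j=7)
  i=3: ✗ (no rhs in [8,9])
  i=4: ✗ (no rhs in [9,10])
  i=5: ✗ (no rhs in [10,11])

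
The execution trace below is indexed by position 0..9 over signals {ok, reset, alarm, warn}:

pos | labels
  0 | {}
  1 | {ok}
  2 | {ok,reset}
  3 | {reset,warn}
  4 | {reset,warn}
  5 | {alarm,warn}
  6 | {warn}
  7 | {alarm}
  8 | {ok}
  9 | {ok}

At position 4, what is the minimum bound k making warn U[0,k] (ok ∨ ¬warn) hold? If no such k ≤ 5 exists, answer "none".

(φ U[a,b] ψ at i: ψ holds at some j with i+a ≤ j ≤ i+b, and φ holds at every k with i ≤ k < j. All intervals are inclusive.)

3

Need earliest j ≥ 4 with (ok ∨ ¬warn), and warn at every k in [4,j-1].
  j=4: rhs fails.
  j=5: rhs fails.
  j=6: rhs fails.
  j=7: rhs holds; lhs holds on [4,6]. k = 3.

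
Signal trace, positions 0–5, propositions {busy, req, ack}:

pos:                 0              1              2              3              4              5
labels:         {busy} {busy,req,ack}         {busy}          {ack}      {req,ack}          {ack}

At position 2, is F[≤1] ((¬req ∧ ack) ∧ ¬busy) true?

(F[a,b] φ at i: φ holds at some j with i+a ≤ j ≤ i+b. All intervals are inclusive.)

Check ((¬req ∧ ack) ∧ ¬busy) at each j in [2,3]:
  j=2: false
  j=3: true
Found at j=3 → formula holds.

Holds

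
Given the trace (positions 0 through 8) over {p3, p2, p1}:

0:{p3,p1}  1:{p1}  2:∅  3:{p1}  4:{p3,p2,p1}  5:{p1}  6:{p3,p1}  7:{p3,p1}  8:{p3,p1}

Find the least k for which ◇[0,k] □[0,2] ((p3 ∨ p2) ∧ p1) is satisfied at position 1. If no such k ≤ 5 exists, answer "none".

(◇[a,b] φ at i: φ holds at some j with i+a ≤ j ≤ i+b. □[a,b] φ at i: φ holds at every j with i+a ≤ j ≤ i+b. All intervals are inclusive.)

5

Scan j = 1,2,… for □[0,2] ((p3 ∨ p2) ∧ p1):
  j=1: fails
  j=2: fails
  j=3: fails
  j=4: fails
  j=5: fails
  j=6: holds
First hit at j=6, so smallest k = 6-1 = 5.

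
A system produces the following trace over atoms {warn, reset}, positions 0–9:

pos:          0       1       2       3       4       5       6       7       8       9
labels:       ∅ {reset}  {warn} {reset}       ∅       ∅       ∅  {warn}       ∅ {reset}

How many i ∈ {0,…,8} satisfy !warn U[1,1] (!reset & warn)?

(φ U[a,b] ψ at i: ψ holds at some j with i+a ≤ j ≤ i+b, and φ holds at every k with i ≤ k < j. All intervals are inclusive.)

Evaluate at each i in [0,8]:
  i=0: ✗ (no rhs in [1,1])
  i=1: ✓ (rhs at j=2; lhs holds on [1,1])
  i=2: ✗ (no rhs in [3,3])
  i=3: ✗ (no rhs in [4,4])
  i=4: ✗ (no rhs in [5,5])
  i=5: ✗ (no rhs in [6,6])
  i=6: ✓ (rhs at j=7; lhs holds on [6,6])
  i=7: ✗ (no rhs in [8,8])
  i=8: ✗ (no rhs in [9,9])
Positions where it holds: {1, 6} → 2.

2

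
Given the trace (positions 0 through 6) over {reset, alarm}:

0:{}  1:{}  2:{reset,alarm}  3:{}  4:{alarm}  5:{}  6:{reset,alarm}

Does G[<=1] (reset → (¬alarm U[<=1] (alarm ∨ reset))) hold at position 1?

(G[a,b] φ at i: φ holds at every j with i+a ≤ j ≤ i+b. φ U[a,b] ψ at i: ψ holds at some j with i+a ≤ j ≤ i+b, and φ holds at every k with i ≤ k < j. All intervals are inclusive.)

Check (reset → (¬alarm U[<=1] (alarm ∨ reset))) at every j in [1,2]:
  j=1: antecedent false → ✓
  j=2: antecedent true; consequent holds → ✓
All positions satisfy it → formula holds.

True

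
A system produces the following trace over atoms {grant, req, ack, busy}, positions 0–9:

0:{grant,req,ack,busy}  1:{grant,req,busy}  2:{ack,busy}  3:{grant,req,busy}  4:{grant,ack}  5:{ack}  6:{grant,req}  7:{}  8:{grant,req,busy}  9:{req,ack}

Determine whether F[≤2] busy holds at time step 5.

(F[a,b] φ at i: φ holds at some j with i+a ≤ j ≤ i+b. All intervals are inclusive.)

False

Check busy at each j in [5,7]:
  j=5: false
  j=6: false
  j=7: false
No position in the window satisfies it → formula fails.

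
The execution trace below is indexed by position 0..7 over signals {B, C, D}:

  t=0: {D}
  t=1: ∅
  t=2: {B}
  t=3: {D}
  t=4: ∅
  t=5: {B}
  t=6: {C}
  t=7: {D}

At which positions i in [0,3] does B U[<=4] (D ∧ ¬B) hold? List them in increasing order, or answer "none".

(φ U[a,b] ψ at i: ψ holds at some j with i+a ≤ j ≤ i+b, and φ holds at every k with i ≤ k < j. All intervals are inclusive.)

0, 2, 3

Evaluate at each i in [0,3]:
  i=0: ✓ (rhs at j=0)
  i=1: ✗ (lhs fails at k=1 before rhs at j=3)
  i=2: ✓ (rhs at j=3; lhs holds on [2,2])
  i=3: ✓ (rhs at j=3)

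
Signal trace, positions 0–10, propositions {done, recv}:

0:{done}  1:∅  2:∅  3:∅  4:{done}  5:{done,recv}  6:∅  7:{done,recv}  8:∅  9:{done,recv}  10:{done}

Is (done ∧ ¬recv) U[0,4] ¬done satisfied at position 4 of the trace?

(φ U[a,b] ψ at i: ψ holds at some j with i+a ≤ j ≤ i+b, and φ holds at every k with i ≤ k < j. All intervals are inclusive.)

Need some j in [4,8] with ¬done, and (done ∧ ¬recv) at every k in [4,j-1].
  j=4: ¬done false.
  j=5: ¬done false.
  j=6: ¬done holds, but (done ∧ ¬recv) fails at k=5 → not this j.
  j=7: ¬done false.
  j=8: ¬done holds, but (done ∧ ¬recv) fails at k=5 → not this j.
No j in the window works → until fails.

No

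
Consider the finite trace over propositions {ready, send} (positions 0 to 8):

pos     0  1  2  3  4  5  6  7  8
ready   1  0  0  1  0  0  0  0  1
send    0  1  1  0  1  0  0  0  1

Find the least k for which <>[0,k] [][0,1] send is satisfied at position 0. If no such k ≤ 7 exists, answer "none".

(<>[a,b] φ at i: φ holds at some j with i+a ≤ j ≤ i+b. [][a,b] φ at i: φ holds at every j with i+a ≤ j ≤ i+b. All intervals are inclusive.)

Scan j = 0,1,… for [][0,1] send:
  j=0: fails
  j=1: holds
First hit at j=1, so smallest k = 1-0 = 1.

1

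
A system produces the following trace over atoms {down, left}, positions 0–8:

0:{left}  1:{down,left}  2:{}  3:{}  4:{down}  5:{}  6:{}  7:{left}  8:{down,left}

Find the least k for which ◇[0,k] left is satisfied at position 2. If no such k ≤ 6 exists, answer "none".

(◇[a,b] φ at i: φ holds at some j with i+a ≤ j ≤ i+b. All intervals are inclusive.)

5

Scan j = 2,3,… for left:
  j=2: fails
  j=3: fails
  j=4: fails
  j=5: fails
  j=6: fails
  j=7: holds
First hit at j=7, so smallest k = 7-2 = 5.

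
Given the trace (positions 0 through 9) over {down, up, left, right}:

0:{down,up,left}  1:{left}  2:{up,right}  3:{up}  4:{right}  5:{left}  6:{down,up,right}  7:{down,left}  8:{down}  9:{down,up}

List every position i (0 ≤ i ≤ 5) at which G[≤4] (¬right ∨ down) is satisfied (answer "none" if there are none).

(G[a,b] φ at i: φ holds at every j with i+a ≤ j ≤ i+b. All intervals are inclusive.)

Evaluate at each i in [0,5]:
  i=0: ✗ (fails at j=2)
  i=1: ✗ (fails at j=2)
  i=2: ✗ (fails at j=2)
  i=3: ✗ (fails at j=4)
  i=4: ✗ (fails at j=4)
  i=5: ✓ (all of [5,9])

5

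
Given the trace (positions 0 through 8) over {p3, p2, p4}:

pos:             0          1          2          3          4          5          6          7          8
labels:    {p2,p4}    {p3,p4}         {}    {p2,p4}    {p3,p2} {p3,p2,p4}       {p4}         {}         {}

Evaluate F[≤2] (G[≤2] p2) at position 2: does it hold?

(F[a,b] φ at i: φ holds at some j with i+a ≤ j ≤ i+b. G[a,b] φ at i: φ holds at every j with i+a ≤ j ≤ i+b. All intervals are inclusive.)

True

Check G[≤2] p2 at each j in [2,4]:
  j=2: fails at 2
  j=3: holds on [3,5]
  j=4: fails at 6
Found at j=3 → formula holds.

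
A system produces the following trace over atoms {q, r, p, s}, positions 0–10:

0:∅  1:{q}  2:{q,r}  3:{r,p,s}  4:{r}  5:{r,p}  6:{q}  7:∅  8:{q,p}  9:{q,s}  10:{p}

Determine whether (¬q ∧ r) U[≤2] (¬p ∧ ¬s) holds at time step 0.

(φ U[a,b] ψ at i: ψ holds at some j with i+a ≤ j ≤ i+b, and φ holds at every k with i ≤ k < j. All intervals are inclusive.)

Need some j in [0,2] with (¬p ∧ ¬s), and (¬q ∧ r) at every k in [0,j-1].
  j=0: (¬p ∧ ¬s) holds; no prefix to check → satisfied.

Yes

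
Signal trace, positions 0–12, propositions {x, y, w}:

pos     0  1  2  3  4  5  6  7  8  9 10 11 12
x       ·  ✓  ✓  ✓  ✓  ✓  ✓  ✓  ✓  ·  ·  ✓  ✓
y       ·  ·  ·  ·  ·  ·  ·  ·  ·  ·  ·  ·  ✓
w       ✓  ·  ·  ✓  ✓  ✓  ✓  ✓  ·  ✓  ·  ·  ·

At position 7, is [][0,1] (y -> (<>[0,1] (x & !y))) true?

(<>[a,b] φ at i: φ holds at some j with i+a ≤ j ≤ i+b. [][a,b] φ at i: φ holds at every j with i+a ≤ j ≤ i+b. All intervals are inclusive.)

Check (y -> (<>[0,1] (x & !y))) at every j in [7,8]:
  j=7: antecedent false → ✓
  j=8: antecedent false → ✓
All positions satisfy it → formula holds.

True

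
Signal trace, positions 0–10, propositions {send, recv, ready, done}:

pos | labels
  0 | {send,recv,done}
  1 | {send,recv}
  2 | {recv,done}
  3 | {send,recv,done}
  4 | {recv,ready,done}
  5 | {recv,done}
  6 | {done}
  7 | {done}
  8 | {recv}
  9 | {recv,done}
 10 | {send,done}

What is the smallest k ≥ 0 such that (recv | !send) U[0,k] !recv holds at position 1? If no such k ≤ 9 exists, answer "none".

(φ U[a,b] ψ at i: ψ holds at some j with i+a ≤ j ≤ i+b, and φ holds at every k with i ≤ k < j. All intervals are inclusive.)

Need earliest j ≥ 1 with !recv, and (recv | !send) at every k in [1,j-1].
  j=1: rhs fails.
  j=2: rhs fails.
  j=3: rhs fails.
  j=4: rhs fails.
  j=5: rhs fails.
  j=6: rhs holds; lhs holds on [1,5]. k = 5.

5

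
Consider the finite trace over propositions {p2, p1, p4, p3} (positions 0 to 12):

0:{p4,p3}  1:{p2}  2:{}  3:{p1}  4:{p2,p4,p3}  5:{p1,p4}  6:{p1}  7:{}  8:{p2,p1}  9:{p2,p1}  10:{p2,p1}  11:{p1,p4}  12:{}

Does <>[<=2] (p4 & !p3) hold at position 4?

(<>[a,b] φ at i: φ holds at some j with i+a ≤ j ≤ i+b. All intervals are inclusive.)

Holds

Check (p4 & !p3) at each j in [4,6]:
  j=4: false
  j=5: true
  j=6: false
Found at j=5 → formula holds.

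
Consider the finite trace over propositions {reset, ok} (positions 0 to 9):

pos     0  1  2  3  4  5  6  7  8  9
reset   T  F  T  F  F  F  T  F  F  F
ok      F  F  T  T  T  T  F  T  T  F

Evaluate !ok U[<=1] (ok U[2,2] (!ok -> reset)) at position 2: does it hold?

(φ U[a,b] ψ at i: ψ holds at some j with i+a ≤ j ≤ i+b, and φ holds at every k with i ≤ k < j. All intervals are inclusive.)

True

Need some j in [2,3] with (ok U[2,2] (!ok -> reset)), and !ok at every k in [2,j-1].
  j=2: (ok U[2,2] (!ok -> reset)) holds; no prefix to check → satisfied.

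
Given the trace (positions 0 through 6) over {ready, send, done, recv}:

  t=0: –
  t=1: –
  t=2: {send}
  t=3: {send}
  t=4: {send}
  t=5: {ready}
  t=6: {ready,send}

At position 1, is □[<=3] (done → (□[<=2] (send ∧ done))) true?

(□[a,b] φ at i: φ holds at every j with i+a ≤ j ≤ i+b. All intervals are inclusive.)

Yes

Check (done → (□[<=2] (send ∧ done))) at every j in [1,4]:
  j=1: antecedent false → ✓
  j=2: antecedent false → ✓
  j=3: antecedent false → ✓
  j=4: antecedent false → ✓
All positions satisfy it → formula holds.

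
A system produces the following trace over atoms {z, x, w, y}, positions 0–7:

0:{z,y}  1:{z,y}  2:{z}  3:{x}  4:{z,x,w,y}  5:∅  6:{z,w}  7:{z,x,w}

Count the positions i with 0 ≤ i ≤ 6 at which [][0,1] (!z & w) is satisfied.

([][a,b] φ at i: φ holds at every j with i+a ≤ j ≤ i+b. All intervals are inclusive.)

Evaluate at each i in [0,6]:
  i=0: ✗ (fails at j=0)
  i=1: ✗ (fails at j=1)
  i=2: ✗ (fails at j=2)
  i=3: ✗ (fails at j=3)
  i=4: ✗ (fails at j=4)
  i=5: ✗ (fails at j=5)
  i=6: ✗ (fails at j=6)
Positions where it holds: {} → 0.

0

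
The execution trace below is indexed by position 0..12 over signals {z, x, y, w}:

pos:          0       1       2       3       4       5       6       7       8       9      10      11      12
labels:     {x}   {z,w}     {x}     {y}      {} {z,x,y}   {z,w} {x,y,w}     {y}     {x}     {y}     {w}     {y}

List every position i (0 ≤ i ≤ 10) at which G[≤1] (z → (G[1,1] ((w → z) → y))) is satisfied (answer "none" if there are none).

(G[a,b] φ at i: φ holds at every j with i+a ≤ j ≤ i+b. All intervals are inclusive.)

Evaluate at each i in [0,10]:
  i=0: ✗ (fails at j=1)
  i=1: ✗ (fails at j=1)
  i=2: ✓ (all of [2,3])
  i=3: ✓ (all of [3,4])
  i=4: ✗ (fails at j=5)
  i=5: ✗ (fails at j=5)
  i=6: ✓ (all of [6,7])
  i=7: ✓ (all of [7,8])
  i=8: ✓ (all of [8,9])
  i=9: ✓ (all of [9,10])
  i=10: ✓ (all of [10,11])

2, 3, 6, 7, 8, 9, 10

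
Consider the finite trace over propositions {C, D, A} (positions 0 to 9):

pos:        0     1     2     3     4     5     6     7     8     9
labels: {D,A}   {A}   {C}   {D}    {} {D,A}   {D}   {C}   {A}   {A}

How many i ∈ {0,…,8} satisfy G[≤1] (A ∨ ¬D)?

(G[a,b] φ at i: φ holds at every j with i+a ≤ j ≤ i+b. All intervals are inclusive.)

Evaluate at each i in [0,8]:
  i=0: ✓ (all of [0,1])
  i=1: ✓ (all of [1,2])
  i=2: ✗ (fails at j=3)
  i=3: ✗ (fails at j=3)
  i=4: ✓ (all of [4,5])
  i=5: ✗ (fails at j=6)
  i=6: ✗ (fails at j=6)
  i=7: ✓ (all of [7,8])
  i=8: ✓ (all of [8,9])
Positions where it holds: {0, 1, 4, 7, 8} → 5.

5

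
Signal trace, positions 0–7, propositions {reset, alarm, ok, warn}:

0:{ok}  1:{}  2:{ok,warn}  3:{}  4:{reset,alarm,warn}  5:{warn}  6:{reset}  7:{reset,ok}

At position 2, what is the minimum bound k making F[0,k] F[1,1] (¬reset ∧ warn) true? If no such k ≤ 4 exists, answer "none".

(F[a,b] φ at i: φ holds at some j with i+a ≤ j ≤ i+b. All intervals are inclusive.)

Scan j = 2,3,… for F[1,1] (¬reset ∧ warn):
  j=2: fails
  j=3: fails
  j=4: holds
First hit at j=4, so smallest k = 4-2 = 2.

2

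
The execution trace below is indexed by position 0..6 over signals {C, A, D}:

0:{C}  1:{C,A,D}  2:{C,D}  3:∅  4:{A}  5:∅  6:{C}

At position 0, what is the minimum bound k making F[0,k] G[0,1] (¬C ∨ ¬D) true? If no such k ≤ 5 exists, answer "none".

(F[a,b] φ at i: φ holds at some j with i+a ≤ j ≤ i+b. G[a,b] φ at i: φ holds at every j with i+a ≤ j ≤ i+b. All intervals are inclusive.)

Scan j = 0,1,… for G[0,1] (¬C ∨ ¬D):
  j=0: fails
  j=1: fails
  j=2: fails
  j=3: holds
First hit at j=3, so smallest k = 3-0 = 3.

3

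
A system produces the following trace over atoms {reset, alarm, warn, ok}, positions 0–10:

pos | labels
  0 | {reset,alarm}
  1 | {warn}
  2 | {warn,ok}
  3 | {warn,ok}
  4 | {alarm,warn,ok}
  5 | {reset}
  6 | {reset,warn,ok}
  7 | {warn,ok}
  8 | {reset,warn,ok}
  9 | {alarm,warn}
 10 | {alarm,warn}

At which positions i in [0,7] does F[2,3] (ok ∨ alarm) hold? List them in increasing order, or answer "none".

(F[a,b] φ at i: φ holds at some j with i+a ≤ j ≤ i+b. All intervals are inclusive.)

Evaluate at each i in [0,7]:
  i=0: ✓ (witness j=2)
  i=1: ✓ (witness j=3)
  i=2: ✓ (witness j=4)
  i=3: ✓ (witness j=6)
  i=4: ✓ (witness j=6)
  i=5: ✓ (witness j=7)
  i=6: ✓ (witness j=8)
  i=7: ✓ (witness j=9)

0, 1, 2, 3, 4, 5, 6, 7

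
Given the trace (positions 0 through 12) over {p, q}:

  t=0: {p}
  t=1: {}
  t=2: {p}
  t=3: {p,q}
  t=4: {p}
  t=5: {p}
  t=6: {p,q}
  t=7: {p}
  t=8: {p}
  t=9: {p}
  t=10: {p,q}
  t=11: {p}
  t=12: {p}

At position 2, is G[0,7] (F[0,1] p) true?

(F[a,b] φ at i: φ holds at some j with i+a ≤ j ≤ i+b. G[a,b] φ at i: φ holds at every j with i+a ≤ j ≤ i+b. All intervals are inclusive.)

Yes

Check F[0,1] p at every j in [2,9]:
  j=2: holds (witness at 2)
  j=3: holds (witness at 3)
  j=4: holds (witness at 4)
  j=5: holds (witness at 5)
  j=6: holds (witness at 6)
  j=7: holds (witness at 7)
  j=8: holds (witness at 8)
  j=9: holds (witness at 9)
All positions satisfy it → formula holds.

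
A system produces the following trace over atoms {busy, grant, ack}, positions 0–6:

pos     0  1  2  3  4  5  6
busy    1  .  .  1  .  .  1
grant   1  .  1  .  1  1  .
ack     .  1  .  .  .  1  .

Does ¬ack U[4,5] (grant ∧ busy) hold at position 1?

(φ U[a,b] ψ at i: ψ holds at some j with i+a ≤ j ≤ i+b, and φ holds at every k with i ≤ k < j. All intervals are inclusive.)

No

Need some j in [5,6] with (grant ∧ busy), and ¬ack at every k in [1,j-1].
  j=5: (grant ∧ busy) false.
  j=6: (grant ∧ busy) false.
No j in the window works → until fails.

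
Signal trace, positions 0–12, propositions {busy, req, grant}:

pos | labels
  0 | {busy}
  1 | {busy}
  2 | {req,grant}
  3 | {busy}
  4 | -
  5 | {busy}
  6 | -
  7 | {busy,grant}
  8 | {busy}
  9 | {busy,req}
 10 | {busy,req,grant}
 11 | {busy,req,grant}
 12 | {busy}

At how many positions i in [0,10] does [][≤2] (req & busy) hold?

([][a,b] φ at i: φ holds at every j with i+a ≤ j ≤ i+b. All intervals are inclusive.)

Evaluate at each i in [0,10]:
  i=0: ✗ (fails at j=0)
  i=1: ✗ (fails at j=1)
  i=2: ✗ (fails at j=2)
  i=3: ✗ (fails at j=3)
  i=4: ✗ (fails at j=4)
  i=5: ✗ (fails at j=5)
  i=6: ✗ (fails at j=6)
  i=7: ✗ (fails at j=7)
  i=8: ✗ (fails at j=8)
  i=9: ✓ (all of [9,11])
  i=10: ✗ (fails at j=12)
Positions where it holds: {9} → 1.

1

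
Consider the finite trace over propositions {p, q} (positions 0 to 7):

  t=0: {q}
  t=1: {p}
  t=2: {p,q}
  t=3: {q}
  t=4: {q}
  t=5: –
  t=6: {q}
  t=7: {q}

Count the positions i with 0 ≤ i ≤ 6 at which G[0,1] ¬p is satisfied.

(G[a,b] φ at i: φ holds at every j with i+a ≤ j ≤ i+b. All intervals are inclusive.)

Evaluate at each i in [0,6]:
  i=0: ✗ (fails at j=1)
  i=1: ✗ (fails at j=1)
  i=2: ✗ (fails at j=2)
  i=3: ✓ (all of [3,4])
  i=4: ✓ (all of [4,5])
  i=5: ✓ (all of [5,6])
  i=6: ✓ (all of [6,7])
Positions where it holds: {3, 4, 5, 6} → 4.

4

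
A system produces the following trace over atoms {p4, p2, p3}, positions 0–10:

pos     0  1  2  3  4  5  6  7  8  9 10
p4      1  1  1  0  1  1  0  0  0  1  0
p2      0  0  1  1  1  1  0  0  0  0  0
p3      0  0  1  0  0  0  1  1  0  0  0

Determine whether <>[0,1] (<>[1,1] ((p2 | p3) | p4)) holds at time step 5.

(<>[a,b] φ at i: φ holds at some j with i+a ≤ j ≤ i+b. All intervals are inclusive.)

True

Check <>[1,1] ((p2 | p3) | p4) at each j in [5,6]:
  j=5: holds (witness at 6)
  j=6: holds (witness at 7)
Found at j=5 → formula holds.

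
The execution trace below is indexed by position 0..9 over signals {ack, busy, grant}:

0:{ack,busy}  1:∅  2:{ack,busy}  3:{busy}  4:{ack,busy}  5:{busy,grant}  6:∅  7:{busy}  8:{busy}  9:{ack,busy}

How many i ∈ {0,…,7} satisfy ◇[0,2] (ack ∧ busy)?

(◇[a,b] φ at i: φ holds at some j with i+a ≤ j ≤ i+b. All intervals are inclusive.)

6

Evaluate at each i in [0,7]:
  i=0: ✓ (witness j=0)
  i=1: ✓ (witness j=2)
  i=2: ✓ (witness j=2)
  i=3: ✓ (witness j=4)
  i=4: ✓ (witness j=4)
  i=5: ✗ (none in [5,7])
  i=6: ✗ (none in [6,8])
  i=7: ✓ (witness j=9)
Positions where it holds: {0, 1, 2, 3, 4, 7} → 6.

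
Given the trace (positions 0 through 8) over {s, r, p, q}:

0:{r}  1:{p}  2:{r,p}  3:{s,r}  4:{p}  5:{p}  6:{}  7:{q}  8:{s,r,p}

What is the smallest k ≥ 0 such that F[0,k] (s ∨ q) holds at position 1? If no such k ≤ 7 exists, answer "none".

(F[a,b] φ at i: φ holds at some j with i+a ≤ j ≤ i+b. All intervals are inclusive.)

Scan j = 1,2,… for (s ∨ q):
  j=1: fails
  j=2: fails
  j=3: holds
First hit at j=3, so smallest k = 3-1 = 2.

2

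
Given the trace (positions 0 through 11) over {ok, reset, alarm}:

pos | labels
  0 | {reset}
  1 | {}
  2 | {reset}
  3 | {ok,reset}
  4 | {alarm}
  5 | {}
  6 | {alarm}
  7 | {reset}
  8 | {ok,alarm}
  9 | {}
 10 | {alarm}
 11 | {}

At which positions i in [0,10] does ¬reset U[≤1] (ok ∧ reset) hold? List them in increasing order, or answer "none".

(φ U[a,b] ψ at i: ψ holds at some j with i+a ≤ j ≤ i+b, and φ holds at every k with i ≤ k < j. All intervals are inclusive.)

3

Evaluate at each i in [0,10]:
  i=0: ✗ (no rhs in [0,1])
  i=1: ✗ (no rhs in [1,2])
  i=2: ✗ (lhs fails at k=2 before rhs at j=3)
  i=3: ✓ (rhs at j=3)
  i=4: ✗ (no rhs in [4,5])
  i=5: ✗ (no rhs in [5,6])
  i=6: ✗ (no rhs in [6,7])
  i=7: ✗ (no rhs in [7,8])
  i=8: ✗ (no rhs in [8,9])
  i=9: ✗ (no rhs in [9,10])
  i=10: ✗ (no rhs in [10,11])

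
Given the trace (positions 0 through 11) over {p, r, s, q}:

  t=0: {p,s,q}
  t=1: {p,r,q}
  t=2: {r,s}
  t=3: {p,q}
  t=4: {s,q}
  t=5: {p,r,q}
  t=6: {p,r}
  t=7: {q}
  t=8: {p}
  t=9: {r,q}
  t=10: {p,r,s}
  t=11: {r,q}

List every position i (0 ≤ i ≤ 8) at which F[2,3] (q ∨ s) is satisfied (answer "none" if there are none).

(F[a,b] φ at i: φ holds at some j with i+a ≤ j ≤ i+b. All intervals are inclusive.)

Evaluate at each i in [0,8]:
  i=0: ✓ (witness j=2)
  i=1: ✓ (witness j=3)
  i=2: ✓ (witness j=4)
  i=3: ✓ (witness j=5)
  i=4: ✓ (witness j=7)
  i=5: ✓ (witness j=7)
  i=6: ✓ (witness j=9)
  i=7: ✓ (witness j=9)
  i=8: ✓ (witness j=10)

0, 1, 2, 3, 4, 5, 6, 7, 8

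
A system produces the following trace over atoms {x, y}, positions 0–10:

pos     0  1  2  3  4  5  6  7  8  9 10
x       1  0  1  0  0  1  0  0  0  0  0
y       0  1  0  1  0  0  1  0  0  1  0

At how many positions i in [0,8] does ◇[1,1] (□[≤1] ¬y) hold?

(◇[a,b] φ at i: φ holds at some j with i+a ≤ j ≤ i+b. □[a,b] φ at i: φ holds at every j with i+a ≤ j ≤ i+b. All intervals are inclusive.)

2

Evaluate at each i in [0,8]:
  i=0: ✗ (none in [1,1])
  i=1: ✗ (none in [2,2])
  i=2: ✗ (none in [3,3])
  i=3: ✓ (witness j=4)
  i=4: ✗ (none in [5,5])
  i=5: ✗ (none in [6,6])
  i=6: ✓ (witness j=7)
  i=7: ✗ (none in [8,8])
  i=8: ✗ (none in [9,9])
Positions where it holds: {3, 6} → 2.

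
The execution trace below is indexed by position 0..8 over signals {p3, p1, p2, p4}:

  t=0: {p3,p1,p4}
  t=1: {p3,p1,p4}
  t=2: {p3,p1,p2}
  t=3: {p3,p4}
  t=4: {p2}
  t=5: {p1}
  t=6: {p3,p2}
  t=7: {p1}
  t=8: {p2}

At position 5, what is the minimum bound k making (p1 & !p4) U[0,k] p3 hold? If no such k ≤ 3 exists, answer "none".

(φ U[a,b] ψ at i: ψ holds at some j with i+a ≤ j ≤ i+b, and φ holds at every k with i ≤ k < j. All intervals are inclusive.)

Need earliest j ≥ 5 with p3, and (p1 & !p4) at every k in [5,j-1].
  j=5: rhs fails.
  j=6: rhs holds; lhs holds on [5,5]. k = 1.

1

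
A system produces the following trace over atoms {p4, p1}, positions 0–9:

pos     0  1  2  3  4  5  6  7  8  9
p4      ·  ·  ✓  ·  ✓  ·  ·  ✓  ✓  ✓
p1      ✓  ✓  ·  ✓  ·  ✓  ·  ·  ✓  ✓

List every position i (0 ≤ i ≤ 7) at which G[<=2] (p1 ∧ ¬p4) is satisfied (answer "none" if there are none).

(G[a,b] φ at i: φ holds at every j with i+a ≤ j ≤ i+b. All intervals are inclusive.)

none

Evaluate at each i in [0,7]:
  i=0: ✗ (fails at j=2)
  i=1: ✗ (fails at j=2)
  i=2: ✗ (fails at j=2)
  i=3: ✗ (fails at j=4)
  i=4: ✗ (fails at j=4)
  i=5: ✗ (fails at j=6)
  i=6: ✗ (fails at j=6)
  i=7: ✗ (fails at j=7)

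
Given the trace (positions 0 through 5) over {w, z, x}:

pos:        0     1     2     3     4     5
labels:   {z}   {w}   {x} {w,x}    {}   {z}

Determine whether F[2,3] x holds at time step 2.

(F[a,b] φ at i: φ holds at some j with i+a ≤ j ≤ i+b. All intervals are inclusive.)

Check x at each j in [4,5]:
  j=4: false
  j=5: false
No position in the window satisfies it → formula fails.

False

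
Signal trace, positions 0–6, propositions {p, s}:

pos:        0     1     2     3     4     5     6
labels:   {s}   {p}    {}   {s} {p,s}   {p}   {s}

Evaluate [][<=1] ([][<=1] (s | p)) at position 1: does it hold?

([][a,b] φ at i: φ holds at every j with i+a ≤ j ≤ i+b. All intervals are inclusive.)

No

Check [][<=1] (s | p) at every j in [1,2]:
  j=1: fails at 2
  j=2: fails at 2
Fails at j=1 → formula fails.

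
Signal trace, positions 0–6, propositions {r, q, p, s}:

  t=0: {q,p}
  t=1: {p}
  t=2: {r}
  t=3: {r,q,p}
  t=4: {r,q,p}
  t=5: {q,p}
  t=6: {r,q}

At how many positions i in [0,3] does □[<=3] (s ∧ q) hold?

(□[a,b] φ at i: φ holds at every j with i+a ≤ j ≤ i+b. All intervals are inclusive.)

Evaluate at each i in [0,3]:
  i=0: ✗ (fails at j=0)
  i=1: ✗ (fails at j=1)
  i=2: ✗ (fails at j=2)
  i=3: ✗ (fails at j=3)
Positions where it holds: {} → 0.

0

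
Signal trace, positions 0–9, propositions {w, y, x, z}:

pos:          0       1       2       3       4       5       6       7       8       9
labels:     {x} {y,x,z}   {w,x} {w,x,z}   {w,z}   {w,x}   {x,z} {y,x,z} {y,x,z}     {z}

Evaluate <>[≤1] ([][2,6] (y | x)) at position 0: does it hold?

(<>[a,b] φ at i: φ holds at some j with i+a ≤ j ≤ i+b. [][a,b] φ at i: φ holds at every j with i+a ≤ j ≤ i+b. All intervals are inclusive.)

Does not hold

Check [][2,6] (y | x) at each j in [0,1]:
  j=0: fails at 4
  j=1: fails at 4
No position in the window satisfies it → formula fails.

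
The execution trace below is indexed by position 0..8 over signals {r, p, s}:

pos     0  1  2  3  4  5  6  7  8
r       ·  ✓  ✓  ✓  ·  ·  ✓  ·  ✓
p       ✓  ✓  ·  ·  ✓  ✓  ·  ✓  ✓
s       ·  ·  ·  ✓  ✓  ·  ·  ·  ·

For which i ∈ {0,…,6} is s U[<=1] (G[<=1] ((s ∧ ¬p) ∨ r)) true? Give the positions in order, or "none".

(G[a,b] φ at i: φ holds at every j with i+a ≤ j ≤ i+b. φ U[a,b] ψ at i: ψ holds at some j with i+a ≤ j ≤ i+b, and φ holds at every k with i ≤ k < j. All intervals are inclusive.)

Evaluate at each i in [0,6]:
  i=0: ✗ (lhs fails at k=0 before rhs at j=1)
  i=1: ✓ (rhs at j=1)
  i=2: ✓ (rhs at j=2)
  i=3: ✗ (no rhs in [3,4])
  i=4: ✗ (no rhs in [4,5])
  i=5: ✗ (no rhs in [5,6])
  i=6: ✗ (no rhs in [6,7])

1, 2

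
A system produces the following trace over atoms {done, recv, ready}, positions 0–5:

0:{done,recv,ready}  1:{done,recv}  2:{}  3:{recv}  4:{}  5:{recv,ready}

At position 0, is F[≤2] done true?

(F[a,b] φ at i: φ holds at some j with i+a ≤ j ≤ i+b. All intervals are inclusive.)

True

Check done at each j in [0,2]:
  j=0: true
  j=1: true
  j=2: false
Found at j=0 → formula holds.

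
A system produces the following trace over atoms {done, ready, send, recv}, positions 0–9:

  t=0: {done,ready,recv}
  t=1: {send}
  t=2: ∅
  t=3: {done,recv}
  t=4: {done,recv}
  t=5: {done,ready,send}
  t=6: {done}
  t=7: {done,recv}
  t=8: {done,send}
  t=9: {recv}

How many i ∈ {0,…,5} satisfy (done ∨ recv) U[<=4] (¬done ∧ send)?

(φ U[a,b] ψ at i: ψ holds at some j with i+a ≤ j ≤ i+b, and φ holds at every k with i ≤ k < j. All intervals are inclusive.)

Evaluate at each i in [0,5]:
  i=0: ✓ (rhs at j=1; lhs holds on [0,0])
  i=1: ✓ (rhs at j=1)
  i=2: ✗ (no rhs in [2,6])
  i=3: ✗ (no rhs in [3,7])
  i=4: ✗ (no rhs in [4,8])
  i=5: ✗ (no rhs in [5,9])
Positions where it holds: {0, 1} → 2.

2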